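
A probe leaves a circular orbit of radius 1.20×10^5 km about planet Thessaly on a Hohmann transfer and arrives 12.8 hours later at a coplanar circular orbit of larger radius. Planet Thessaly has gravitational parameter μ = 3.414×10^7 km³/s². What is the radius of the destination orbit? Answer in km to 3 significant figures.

Transfer time t = 12.8 hours = 46080 s, and t = π√(a_t³/μ).
So a_t = (μ t²/π²)^(1/3) = (3.414×10^7 × (46080)² / π²)^(1/3) = 1.9439×10^5 km.
Since a_t = (r₁ + r₂)/2, r₂ = 2a_t − r₁ = 2×1.9439×10^5 − 1.200×10^5 = 2.6878×10^5 km.

r₂ = 2.69×10^5 km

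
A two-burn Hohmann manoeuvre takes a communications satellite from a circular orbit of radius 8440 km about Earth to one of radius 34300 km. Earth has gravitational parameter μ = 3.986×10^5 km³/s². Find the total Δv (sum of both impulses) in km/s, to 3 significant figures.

Δv = 3.10 km/s

The Hohmann ellipse has a_t = (r₁ + r₂)/2 = 21370 km.
Circular speed at r₁: v₁ = √(μ/r₁) = √(3.986×10^5/8440) = 6.872 km/s.
On the transfer ellipse at r₁, vis-viva gives v_p = √[μ(2/r₁ − 1/a_t)] = 8.706 km/s.
First burn Δv₁ = |v_p − v₁| = 1.834 km/s.
Circular speed at r₂: v₂ = √(μ/r₂) = 3.409 km/s.
Transfer-orbit speed at r₂: v_a = √[μ(2/r₂ − 1/a_t)] = 2.142 km/s.
Second burn Δv₂ = |v₂ − v_a| = 1.267 km/s.
Δv = Δv₁ + Δv₂ = 1.834 + 1.267 = 3.101 km/s.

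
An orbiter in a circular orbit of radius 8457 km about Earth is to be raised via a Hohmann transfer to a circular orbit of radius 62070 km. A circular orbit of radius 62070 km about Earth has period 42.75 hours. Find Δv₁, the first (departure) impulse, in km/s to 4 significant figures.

Δv₁ = 2.243 km/s

From Kepler's third law T² = 4π²r³/μ at r = 62070 km, T = 42.75 hours = 42.75 × 3600 s = 1.539×10^5 s: μ = 4π²r³/T² = 3.98591×10^5 km³/s².
The Hohmann ellipse has a_t = (r₁ + r₂)/2 = 35263.5 km.
On the circular orbit at r = 8457 km, v_c = √(μ/r) = 6.865 km/s.
Transfer-orbit speed at the same r (vis-viva, a = a_t): v_t = √[μ(2/r − 1/a_t)] = 9.108 km/s.
Δv₁ = |v_t − v_c| = |9.108 − 6.865| = 2.243 km/s.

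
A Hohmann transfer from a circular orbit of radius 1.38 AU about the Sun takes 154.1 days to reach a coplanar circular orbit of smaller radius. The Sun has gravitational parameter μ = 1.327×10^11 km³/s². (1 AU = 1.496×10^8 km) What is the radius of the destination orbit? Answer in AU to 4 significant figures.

r₂ = 0.4058 AU

In km: r₁ = 1.38 × 1.496×10^8 = 2.06448×10^8 km.
Transfer time t = 154.1 days = 1.331424×10^7 s, and t = π√(a_t³/μ).
So a_t = (μ t²/π²)^(1/3) = (1.327×10^11 × (1.331424×10^7)² / π²)^(1/3) = 1.3358×10^8 km.
Since a_t = (r₁ + r₂)/2, r₂ = 2a_t − r₁ = 2×1.3358×10^8 − 2.06448×10^8 = 6.0712×10^7 km.
In AU: r₂ = 6.0712×10^7 / 1.496×10^8 = 0.4058 AU.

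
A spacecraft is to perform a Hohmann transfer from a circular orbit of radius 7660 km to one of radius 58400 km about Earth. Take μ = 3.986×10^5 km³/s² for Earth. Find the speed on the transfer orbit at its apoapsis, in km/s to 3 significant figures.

The Hohmann ellipse has a_t = (r₁ + r₂)/2 = 33030 km.
The apoapsis of the transfer ellipse is at r = 58400 km.
Vis-viva: v = √[μ(2/r − 1/a_t)] = √[3.986×10^5 × (2/58400 − 1/33030)] = 1.258 km/s.

v = 1.26 km/s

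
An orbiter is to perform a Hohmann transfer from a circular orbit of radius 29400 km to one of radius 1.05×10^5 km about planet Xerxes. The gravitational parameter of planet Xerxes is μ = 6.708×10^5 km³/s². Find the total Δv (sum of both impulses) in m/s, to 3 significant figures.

Transfer-ellipse semi-major axis a_t = (r₁ + r₂)/2 = (29400 + 1.050×10^5)/2 = 67200 km.
At r₁ the circular-orbit speed is v₁ = √(μ/r₁) = 4.777 km/s.
On the transfer ellipse at r₁, vis-viva gives v_p = √[μ(2/r₁ − 1/a_t)] = 5.971 km/s.
First burn Δv₁ = |v_p − v₁| = 1.194 km/s.
Circular speed at r₂: v₂ = √(μ/r₂) = 2.52756 km/s.
Transfer-orbit speed at r₂: v_a = √[μ(2/r₂ − 1/a_t)] = 1.67183 km/s.
Second burn Δv₂ = |v₂ − v_a| = 0.8557 km/s.
Total Δv = Δv₁ + Δv₂ = 2.050 km/s.

Δv = 2050 m/s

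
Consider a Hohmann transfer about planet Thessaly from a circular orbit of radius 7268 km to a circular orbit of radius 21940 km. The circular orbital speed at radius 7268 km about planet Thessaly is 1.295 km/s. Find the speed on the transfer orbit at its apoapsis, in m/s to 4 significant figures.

From the circular-orbit relation v² = μ/r at r = 7268 km: μ = v²r = (1.295)² × 7268 = 12188.6 km³/s².
Semi-major axis of the transfer orbit: a_t = (7268 + 21940)/2 = 14604 km.
The apoapsis of the transfer ellipse is at r = 21940 km.
Vis-viva: v = √[μ(2/r − 1/a_t)] = √[12188.6 × (2/21940 − 1/14604)] = 0.5258 km/s.

v = 525.8 m/s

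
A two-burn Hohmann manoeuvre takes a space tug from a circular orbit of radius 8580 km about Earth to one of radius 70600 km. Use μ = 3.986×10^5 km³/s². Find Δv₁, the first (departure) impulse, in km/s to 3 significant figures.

Transfer-ellipse semi-major axis a_t = (r₁ + r₂)/2 = (8580 + 70600)/2 = 39590 km.
On the circular orbit at r = 8580 km, v_c = √(μ/r) = 6.816 km/s.
Vis-viva on the transfer ellipse at r = 8580 km gives v_t = √[μ(2/r − 1/a_t)] = 9.102 km/s.
Δv₁ = |v_t − v_c| = |9.102 − 6.816| = 2.286 km/s.

Δv₁ = 2.29 km/s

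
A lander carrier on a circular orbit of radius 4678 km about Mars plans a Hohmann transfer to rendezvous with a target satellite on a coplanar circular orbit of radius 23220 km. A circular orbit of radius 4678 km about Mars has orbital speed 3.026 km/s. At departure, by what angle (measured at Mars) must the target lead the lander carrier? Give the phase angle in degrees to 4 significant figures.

φ = 96.19°

From the circular-orbit relation v² = μ/r at r = 4678 km: μ = v²r = (3.026)² × 4678 = 42834.9 km³/s².
Transfer-ellipse semi-major axis a_t = (r₁ + r₂)/2 = (4678 + 23220)/2 = 13949 km.
Transfer time t = π√(a_t³/μ) = 25010 s.
The target's mean motion on its circular orbit is ω₂ = √(μ/r₂³) = 5.849×10^-5 rad/s.
Angle swept by the target during transfer: ω₂·t = 1.4628 rad = 83.81°.
Arrival is 180° from departure on the ellipse, so φ = 180° − 83.81° = 96.19°.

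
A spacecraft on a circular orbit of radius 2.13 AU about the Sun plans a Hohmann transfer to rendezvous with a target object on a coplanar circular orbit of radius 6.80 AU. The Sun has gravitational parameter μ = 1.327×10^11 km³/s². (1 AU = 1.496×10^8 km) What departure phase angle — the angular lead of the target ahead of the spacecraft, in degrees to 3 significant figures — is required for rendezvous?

φ = 84.2°

In km: r₁ = 2.13 × 1.496×10^8 = 3.18648×10^8 km; r₂ = 6.80 × 1.496×10^8 = 1.01728×10^9 km.
Transfer-ellipse semi-major axis a_t = (r₁ + r₂)/2 = (3.18648×10^8 + 1.01728×10^9)/2 = 6.67964×10^8 km.
Transfer time t = π√(a_t³/μ) = 1.4888×10^8 s.
The target's mean motion on its circular orbit is ω₂ = √(μ/r₂³) = 1.1227×10^-8 rad/s.
Angle swept by the target during transfer: ω₂·t = 1.6715 rad = 95.77°.
Arrival is 180° from departure on the ellipse, so φ = 180° − 95.77° = 84.2°.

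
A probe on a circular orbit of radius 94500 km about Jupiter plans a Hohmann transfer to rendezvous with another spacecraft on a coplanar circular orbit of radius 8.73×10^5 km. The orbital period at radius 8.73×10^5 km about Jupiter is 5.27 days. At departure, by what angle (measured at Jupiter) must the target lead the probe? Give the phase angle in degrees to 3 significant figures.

φ = 106°

From Kepler's third law T² = 4π²r³/μ at r = 8.73×10^5 km, T = 5.27 days = 5.27 × 86400 s = 4.55328×10^5 s: μ = 4π²r³/T² = 1.26693×10^8 km³/s².
Transfer-ellipse semi-major axis a_t = (r₁ + r₂)/2 = (94500 + 8.730×10^5)/2 = 4.8375×10^5 km.
Transfer time t = π√(a_t³/μ) = 93908.4 s.
Target angular speed ω₂ = √(μ/r₂³) = 1.37993×10^-5 rad/s.
Angle swept by the target during transfer: ω₂·t = 1.2959 rad = 74.25°.
The probe traverses 180° on the transfer ellipse, so the target must lead by 180° − 74.25° = 106°.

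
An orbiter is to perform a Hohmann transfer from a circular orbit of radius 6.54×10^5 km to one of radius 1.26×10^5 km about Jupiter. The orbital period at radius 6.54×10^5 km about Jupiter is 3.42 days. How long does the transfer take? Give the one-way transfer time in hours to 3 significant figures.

t = 18.9 hours

From Kepler's third law T² = 4π²r³/μ at r = 6.54×10^5 km, T = 3.42 days = 3.42 × 86400 s = 2.95488×10^5 s: μ = 4π²r³/T² = 1.26478×10^8 km³/s².
Transfer-ellipse semi-major axis a_t = (r₁ + r₂)/2 = (6.540×10^5 + 1.260×10^5)/2 = 3.900×10^5 km.
Half the transfer-orbit period gives t = π√(a_t³/μ) = 68040 s.
Converting: 68040 s ÷ 3600 s/hour = 18.9 hours.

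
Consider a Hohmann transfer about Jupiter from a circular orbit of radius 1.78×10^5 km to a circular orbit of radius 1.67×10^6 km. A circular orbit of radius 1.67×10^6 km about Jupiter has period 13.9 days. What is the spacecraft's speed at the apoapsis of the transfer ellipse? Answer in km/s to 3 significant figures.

From Kepler's third law T² = 4π²r³/μ at r = 1.67×10^6 km, T = 13.9 days = 13.9 × 86400 s = 1.20096×10^6 s: μ = 4π²r³/T² = 1.27483×10^8 km³/s².
The Hohmann ellipse has a_t = (r₁ + r₂)/2 = 9.240×10^5 km.
The apoapsis of the transfer ellipse is at r = 1.670×10^6 km.
From the vis-viva equation, v = √[μ(2/r − 1/a_t)] = 3.835 km/s.

v = 3.83 km/s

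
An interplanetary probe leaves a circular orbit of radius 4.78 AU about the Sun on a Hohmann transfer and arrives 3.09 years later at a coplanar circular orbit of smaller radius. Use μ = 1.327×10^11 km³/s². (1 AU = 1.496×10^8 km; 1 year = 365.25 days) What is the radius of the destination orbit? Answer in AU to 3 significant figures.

r₂ = 1.95 AU

In km: r₁ = 4.78 × 1.496×10^8 = 7.15088×10^8 km.
Transfer time t = 3.09 years × 365.25 × 86400 s = 9.7512984×10^7 s, and t = π√(a_t³/μ).
So a_t = (μ t²/π²)^(1/3) = (1.327×10^11 × (9.7512984×10^7)² / π²)^(1/3) = 5.0377×10^8 km.
Since a_t = (r₁ + r₂)/2, r₂ = 2a_t − r₁ = 2×5.0377×10^8 − 7.15088×10^8 = 2.92452×10^8 km.
In AU: r₂ = 2.92452×10^8 / 1.496×10^8 = 1.95 AU.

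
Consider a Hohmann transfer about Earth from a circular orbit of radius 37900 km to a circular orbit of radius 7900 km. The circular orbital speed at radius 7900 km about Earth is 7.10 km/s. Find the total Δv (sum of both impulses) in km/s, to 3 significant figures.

Δv = 3.37 km/s

From the circular-orbit relation v² = μ/r at r = 7900 km: μ = v²r = (7.10)² × 7900 = 3.98239×10^5 km³/s².
Semi-major axis of the transfer orbit: a_t = (37900 + 7900)/2 = 22900 km.
At r₁ the circular-orbit speed is v₁ = √(μ/r₁) = 3.242 km/s.
Transfer-orbit speed at r₁ (vis-viva equation): v_a = √[μ(2/r₁ − 1/a_t)] = 1.904 km/s.
First burn Δv₁ = |v_a − v₁| = 1.338 km/s.
At r₂, v₂ = √(μ/r₂) = 7.100 km/s.
Transfer-orbit speed at r₂: v_p = √[μ(2/r₂ − 1/a_t)] = 9.134 km/s.
Second burn Δv₂ = |v₂ − v_p| = 2.034 km/s.
Total Δv = Δv₁ + Δv₂ = 3.372 km/s.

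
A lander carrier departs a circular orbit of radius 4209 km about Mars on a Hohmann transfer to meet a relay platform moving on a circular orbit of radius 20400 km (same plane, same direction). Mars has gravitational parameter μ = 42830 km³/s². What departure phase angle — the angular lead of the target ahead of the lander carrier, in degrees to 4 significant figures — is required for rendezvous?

φ = 95.68°

Semi-major axis of the transfer orbit: a_t = (4209 + 20400)/2 = 12304.5 km.
Transfer time t = π√(a_t³/μ) = 20719 s.
Target angular speed ω₂ = √(μ/r₂³) = 7.1028×10^-5 rad/s.
Angle swept by the target during transfer: ω₂·t = 1.4716 rad = 84.32°.
The lander carrier traverses 180° on the transfer ellipse, so the target must lead by 180° − 84.32° = 95.68°.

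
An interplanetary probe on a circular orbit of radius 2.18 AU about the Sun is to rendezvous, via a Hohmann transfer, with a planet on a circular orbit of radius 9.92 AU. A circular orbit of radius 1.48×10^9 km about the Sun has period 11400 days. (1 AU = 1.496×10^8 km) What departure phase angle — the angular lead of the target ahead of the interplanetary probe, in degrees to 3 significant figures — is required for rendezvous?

φ = 94.3°

From Kepler's third law T² = 4π²r³/μ at r = 1.48×10^9 km, T = 11400 days = 11400 × 86400 s = 9.8496×10^8 s: μ = 4π²r³/T² = 1.31919×10^11 km³/s².
In km: r₁ = 2.18 × 1.496×10^8 = 3.26128×10^8 km; r₂ = 9.92 × 1.496×10^8 = 1.484032×10^9 km.
The Hohmann ellipse has a_t = (r₁ + r₂)/2 = 9.0508×10^8 km.
Transfer time t = π√(a_t³/μ) = 2.3552×10^8 s.
Target angular speed ω₂ = √(μ/r₂³) = 6.3531×10^-9 rad/s.
Angle swept by the target during transfer: ω₂·t = 1.4963 rad = 85.73°.
Arrival is 180° from departure on the ellipse, so φ = 180° − 85.73° = 94.3°.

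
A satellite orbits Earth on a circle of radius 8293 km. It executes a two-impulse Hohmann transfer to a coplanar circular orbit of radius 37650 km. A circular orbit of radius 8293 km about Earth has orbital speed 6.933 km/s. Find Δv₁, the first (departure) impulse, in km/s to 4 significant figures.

From the circular-orbit relation v² = μ/r at r = 8293 km: μ = v²r = (6.933)² × 8293 = 3.98615×10^5 km³/s².
The Hohmann ellipse has a_t = (r₁ + r₂)/2 = 22971.5 km.
On the circular orbit at r = 8293 km, v_c = √(μ/r) = 6.933 km/s.
Vis-viva on the transfer ellipse at r = 8293 km gives v_t = √[μ(2/r − 1/a_t)] = 8.876 km/s.
Δv₁ = |v_t − v_c| = |8.876 − 6.933| = 1.943 km/s.

Δv₁ = 1.943 km/s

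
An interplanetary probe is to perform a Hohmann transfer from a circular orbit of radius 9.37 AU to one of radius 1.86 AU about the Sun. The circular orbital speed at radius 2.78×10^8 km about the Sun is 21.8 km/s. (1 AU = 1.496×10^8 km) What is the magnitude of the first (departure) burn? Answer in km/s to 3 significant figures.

From the circular-orbit relation v² = μ/r at r = 2.78×10^8 km: μ = v²r = (21.8)² × 2.78×10^8 = 1.32117×10^11 km³/s².
In km: r₁ = 9.37 × 1.496×10^8 = 1.401752×10^9 km; r₂ = 1.86 × 1.496×10^8 = 2.78256×10^8 km.
Transfer-ellipse semi-major axis a_t = (r₁ + r₂)/2 = (1.401752×10^9 + 2.78256×10^8)/2 = 8.40004×10^8 km.
On the circular orbit at r = 1.401752×10^9 km, v_c = √(μ/r) = 9.7083 km/s.
Vis-viva on the transfer ellipse at r = 1.401752×10^9 km gives v_t = √[μ(2/r − 1/a_t)] = 5.5876 km/s.
Δv₁ = |v_t − v_c| = |5.5876 − 9.7083| = 4.121 km/s.

Δv₁ = 4.12 km/s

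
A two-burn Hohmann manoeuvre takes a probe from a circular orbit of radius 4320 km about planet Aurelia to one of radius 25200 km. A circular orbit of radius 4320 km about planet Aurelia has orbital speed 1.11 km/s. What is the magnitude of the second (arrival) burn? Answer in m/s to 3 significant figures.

Δv₂ = 211 m/s

From the circular-orbit relation v² = μ/r at r = 4320 km: μ = v²r = (1.11)² × 4320 = 5322.67 km³/s².
Transfer-ellipse semi-major axis a_t = (r₁ + r₂)/2 = (4320 + 25200)/2 = 14760 km.
Circular speed at r = 25200 km: v_c = √(μ/r) = 0.45958 km/s.
Vis-viva on the transfer ellipse at r = 25200 km gives v_t = √[μ(2/r − 1/a_t)] = 0.24864 km/s.
Δv₂ = |v_t − v_c| = |0.24864 − 0.45958| = 0.2109 km/s.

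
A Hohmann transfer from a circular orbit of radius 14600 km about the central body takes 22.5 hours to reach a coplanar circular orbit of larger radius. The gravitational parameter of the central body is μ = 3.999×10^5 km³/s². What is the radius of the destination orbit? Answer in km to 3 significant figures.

Transfer time t = 22.5 hours = 81000 s, and t = π√(a_t³/μ).
So a_t = (μ t²/π²)^(1/3) = (3.999×10^5 × (81000)² / π²)^(1/3) = 64299 km.
Since a_t = (r₁ + r₂)/2, r₂ = 2a_t − r₁ = 2×64299 − 14600 = 1.13998×10^5 km.

r₂ = 1.14×10^5 km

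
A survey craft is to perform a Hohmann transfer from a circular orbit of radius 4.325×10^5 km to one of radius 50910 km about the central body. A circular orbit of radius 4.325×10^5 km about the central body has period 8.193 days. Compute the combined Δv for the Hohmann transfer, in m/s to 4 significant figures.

Δv = 5855 m/s

From Kepler's third law T² = 4π²r³/μ at r = 4.325×10^5 km, T = 8.193 days = 8.193 × 86400 s = 7.078752×10^5 s: μ = 4π²r³/T² = 6.37389×10^6 km³/s².
Semi-major axis of the transfer orbit: a_t = (4.325×10^5 + 50910)/2 = 2.41705×10^5 km.
Circular speed at r₁: v₁ = √(μ/r₁) = √(6.37389×10^6/4.325×10^5) = 3.839 km/s.
On the transfer ellipse at r₁, vis-viva gives v_a = √[μ(2/r₁ − 1/a_t)] = 1.762 km/s.
First burn Δv₁ = |v_a − v₁| = 2.077 km/s.
At r₂, v₂ = √(μ/r₂) = 11.1892 km/s.
Transfer-orbit speed at r₂: v_p = √[μ(2/r₂ − 1/a_t)] = 14.9676 km/s.
Second burn Δv₂ = |v₂ − v_p| = 3.778 km/s.
Δv = Δv₁ + Δv₂ = 2.077 + 3.778 = 5.855 km/s.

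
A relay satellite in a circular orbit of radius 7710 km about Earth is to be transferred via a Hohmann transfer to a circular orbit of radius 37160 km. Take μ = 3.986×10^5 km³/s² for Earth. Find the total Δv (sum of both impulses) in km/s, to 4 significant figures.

Δv = 3.419 km/s

Semi-major axis of the transfer orbit: a_t = (7710 + 37160)/2 = 22435 km.
At r₁ the circular-orbit speed is v₁ = √(μ/r₁) = 7.190 km/s.
On the transfer ellipse at r₁, vis-viva equation gives v_p = √[μ(2/r₁ − 1/a_t)] = 9.254 km/s.
First burn Δv₁ = |v_p − v₁| = 2.064 km/s.
Circular speed at r₂: v₂ = √(μ/r₂) = 3.275 km/s.
Transfer-orbit speed at r₂: v_a = √[μ(2/r₂ − 1/a_t)] = 1.920 km/s.
Second burn Δv₂ = |v₂ − v_a| = 1.355 km/s.
Total Δv = Δv₁ + Δv₂ = 3.419 km/s.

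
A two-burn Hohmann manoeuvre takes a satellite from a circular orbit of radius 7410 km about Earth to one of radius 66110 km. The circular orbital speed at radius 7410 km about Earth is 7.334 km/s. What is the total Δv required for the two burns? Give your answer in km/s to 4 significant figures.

Δv = 3.854 km/s

From the circular-orbit relation v² = μ/r at r = 7410 km: μ = v²r = (7.334)² × 7410 = 3.98566×10^5 km³/s².
Transfer-ellipse semi-major axis a_t = (r₁ + r₂)/2 = (7410 + 66110)/2 = 36760 km.
At r₁ the circular-orbit speed is v₁ = √(μ/r₁) = 7.334 km/s.
Transfer-orbit speed at r₁ (v² = μ(2/r − 1/a)): v_p = √[μ(2/r₁ − 1/a_t)] = 9.835 km/s.
First burn Δv₁ = |v_p − v₁| = 2.501 km/s.
Circular speed at r₂: v₂ = √(μ/r₂) = 2.455 km/s.
Transfer-orbit speed at r₂: v_a = √[μ(2/r₂ − 1/a_t)] = 1.102 km/s.
Second burn Δv₂ = |v₂ − v_a| = 1.353 km/s.
Total Δv = Δv₁ + Δv₂ = 3.854 km/s.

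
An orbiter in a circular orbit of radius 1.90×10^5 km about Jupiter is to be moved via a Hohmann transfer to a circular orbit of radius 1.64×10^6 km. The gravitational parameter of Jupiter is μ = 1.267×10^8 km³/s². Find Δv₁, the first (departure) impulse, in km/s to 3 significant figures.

The Hohmann ellipse has a_t = (r₁ + r₂)/2 = 9.150×10^5 km.
Circular speed at r = 1.900×10^5 km: v_c = √(μ/r) = 25.823 km/s.
Vis-viva on the transfer ellipse at r = 1.900×10^5 km gives v_t = √[μ(2/r − 1/a_t)] = 34.572 km/s.
Δv₁ = |v_t − v_c| = |34.572 − 25.823| = 8.749 km/s.

Δv₁ = 8.75 km/s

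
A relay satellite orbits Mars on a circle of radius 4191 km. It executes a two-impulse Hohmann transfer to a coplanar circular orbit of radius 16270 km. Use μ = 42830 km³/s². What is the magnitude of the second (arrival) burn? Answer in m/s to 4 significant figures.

Δv₂ = 584.0 m/s

Semi-major axis of the transfer orbit: a_t = (4191 + 16270)/2 = 10230.5 km.
On the circular orbit at r = 16270 km, v_c = √(μ/r) = 1.622 km/s.
Vis-viva on the transfer ellipse at r = 16270 km gives v_t = √[μ(2/r − 1/a_t)] = 1.038 km/s.
Δv₂ = |v_t − v_c| = |1.038 − 1.622| = 0.5840 km/s.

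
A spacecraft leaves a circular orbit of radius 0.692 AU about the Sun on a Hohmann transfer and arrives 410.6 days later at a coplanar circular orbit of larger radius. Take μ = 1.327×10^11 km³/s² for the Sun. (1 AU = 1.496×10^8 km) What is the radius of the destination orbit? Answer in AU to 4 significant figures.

In km: r₁ = 0.692 × 1.496×10^8 = 1.035232×10^8 km.
Transfer time t = 410.6 days = 3.547584×10^7 s, and t = π√(a_t³/μ).
So a_t = (μ t²/π²)^(1/3) = (1.327×10^11 × (3.547584×10^7)² / π²)^(1/3) = 2.5673×10^8 km.
Since a_t = (r₁ + r₂)/2, r₂ = 2a_t − r₁ = 2×2.5673×10^8 − 1.035232×10^8 = 4.099368×10^8 km.
In AU: r₂ = 4.099368×10^8 / 1.496×10^8 = 2.740 AU.

r₂ = 2.740 AU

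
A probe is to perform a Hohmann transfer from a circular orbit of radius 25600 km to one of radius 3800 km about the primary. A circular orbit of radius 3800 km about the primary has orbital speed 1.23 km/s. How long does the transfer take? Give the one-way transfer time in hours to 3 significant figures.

t = 20.5 hours

From the circular-orbit relation v² = μ/r at r = 3800 km: μ = v²r = (1.23)² × 3800 = 5749.02 km³/s².
Transfer-ellipse semi-major axis a_t = (r₁ + r₂)/2 = (25600 + 3800)/2 = 14700 km.
Transfer time t = π√(a_t³/μ) = π√((14700)³ / 5749.02) = 73850 s.
Converting: 73850 s ÷ 3600 s/hour = 20.5 hours.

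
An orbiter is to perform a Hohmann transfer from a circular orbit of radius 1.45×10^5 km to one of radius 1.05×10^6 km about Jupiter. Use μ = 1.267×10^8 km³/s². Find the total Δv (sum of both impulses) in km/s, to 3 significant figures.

The Hohmann ellipse has a_t = (r₁ + r₂)/2 = 5.975×10^5 km.
At r₁ the circular-orbit speed is v₁ = √(μ/r₁) = 29.560 km/s.
Transfer-orbit speed at r₁ (v² = μ(2/r − 1/a)): v_p = √[μ(2/r₁ − 1/a_t)] = 39.186 km/s.
First burn Δv₁ = |v_p − v₁| = 9.626 km/s.
At r₂, v₂ = √(μ/r₂) = 10.9848 km/s.
Transfer-orbit speed at r₂: v_a = √[μ(2/r₂ − 1/a_t)] = 5.41139 km/s.
Second burn Δv₂ = |v₂ − v_a| = 5.573 km/s.
Δv = Δv₁ + Δv₂ = 9.626 + 5.573 = 15.20 km/s.

Δv = 15.2 km/s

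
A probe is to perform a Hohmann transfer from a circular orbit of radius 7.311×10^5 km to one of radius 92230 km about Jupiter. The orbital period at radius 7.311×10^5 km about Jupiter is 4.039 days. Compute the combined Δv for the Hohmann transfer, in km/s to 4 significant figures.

Δv = 19.26 km/s

From Kepler's third law T² = 4π²r³/μ at r = 7.311×10^5 km, T = 4.039 days = 4.039 × 86400 s = 3.489696×10^5 s: μ = 4π²r³/T² = 1.26682×10^8 km³/s².
Transfer-ellipse semi-major axis a_t = (r₁ + r₂)/2 = (7.311×10^5 + 92230)/2 = 4.11665×10^5 km.
At r₁ the circular-orbit speed is v₁ = √(μ/r₁) = 13.1634 km/s.
Transfer-orbit speed at r₁ (vis-viva equation): v_a = √[μ(2/r₁ − 1/a_t)] = 6.23065 km/s.
First burn Δv₁ = |v_a − v₁| = 6.933 km/s.
At r₂, v₂ = √(μ/r₂) = 37.06 km/s.
Transfer-orbit speed at r₂: v_p = √[μ(2/r₂ − 1/a_t)] = 49.39 km/s.
Second burn Δv₂ = |v₂ − v_p| = 12.33 km/s.
Total Δv = Δv₁ + Δv₂ = 19.26 km/s.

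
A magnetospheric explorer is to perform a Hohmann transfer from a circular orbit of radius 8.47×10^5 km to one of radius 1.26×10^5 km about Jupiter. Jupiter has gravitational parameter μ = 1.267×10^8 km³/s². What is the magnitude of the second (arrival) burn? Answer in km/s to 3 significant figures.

Transfer-ellipse semi-major axis a_t = (r₁ + r₂)/2 = (8.470×10^5 + 1.260×10^5)/2 = 4.865×10^5 km.
Circular speed at r = 1.260×10^5 km: v_c = √(μ/r) = 31.71 km/s.
Transfer-orbit speed at the same r (vis-viva, a = a_t): v_t = √[μ(2/r − 1/a_t)] = 41.84 km/s.
Δv₂ = |v_t − v_c| = |41.84 − 31.71| = 10.13 km/s.

Δv₂ = 10.1 km/s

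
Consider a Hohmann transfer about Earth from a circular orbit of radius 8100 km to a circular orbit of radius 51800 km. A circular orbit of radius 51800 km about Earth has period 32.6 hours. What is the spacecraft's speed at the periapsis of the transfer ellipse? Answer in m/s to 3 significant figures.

v = 9220 m/s

From Kepler's third law T² = 4π²r³/μ at r = 51800 km, T = 32.6 hours = 32.6 × 3600 s = 1.1736×10^5 s: μ = 4π²r³/T² = 3.98390×10^5 km³/s².
Semi-major axis of the transfer orbit: a_t = (8100 + 51800)/2 = 29950 km.
The periapsis of the transfer ellipse is at r = 8100 km.
From the vis-viva equation, v = √[μ(2/r − 1/a_t)] = 9.223 km/s.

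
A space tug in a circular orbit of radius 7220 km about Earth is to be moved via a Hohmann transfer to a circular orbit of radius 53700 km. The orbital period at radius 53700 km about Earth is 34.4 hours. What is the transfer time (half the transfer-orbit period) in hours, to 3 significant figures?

t = 7.35 hours

From Kepler's third law T² = 4π²r³/μ at r = 53700 km, T = 34.4 hours = 34.4 × 3600 s = 1.2384×10^5 s: μ = 4π²r³/T² = 3.98621×10^5 km³/s².
Transfer-ellipse semi-major axis a_t = (r₁ + r₂)/2 = (7220 + 53700)/2 = 30460 km.
Half the transfer-orbit period gives t = π√(a_t³/μ) = 26450 s.
Converting: 26450 s ÷ 3600 s/hour = 7.35 hours.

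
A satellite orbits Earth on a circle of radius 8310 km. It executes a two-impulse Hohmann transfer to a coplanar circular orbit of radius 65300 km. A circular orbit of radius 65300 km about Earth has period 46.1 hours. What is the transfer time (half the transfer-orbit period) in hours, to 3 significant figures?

t = 9.75 hours

From Kepler's third law T² = 4π²r³/μ at r = 65300 km, T = 46.1 hours = 46.1 × 3600 s = 1.6596×10^5 s: μ = 4π²r³/T² = 3.99110×10^5 km³/s².
Semi-major axis of the transfer orbit: a_t = (8310 + 65300)/2 = 36805 km.
Transfer time t = π√(a_t³/μ) = π√((36805)³ / 3.99110×10^5) = 35110 s.
Converting: 35110 s ÷ 3600 s/hour = 9.75 hours.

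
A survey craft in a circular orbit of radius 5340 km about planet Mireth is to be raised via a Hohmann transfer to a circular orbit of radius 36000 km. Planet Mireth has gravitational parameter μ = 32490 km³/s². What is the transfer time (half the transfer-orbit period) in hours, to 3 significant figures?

t = 14.4 hours

Semi-major axis of the transfer orbit: a_t = (5340 + 36000)/2 = 20670 km.
Half the transfer-orbit period gives t = π√(a_t³/μ) = 51790 s.
Converting: 51790 s ÷ 3600 s/hour = 14.4 hours.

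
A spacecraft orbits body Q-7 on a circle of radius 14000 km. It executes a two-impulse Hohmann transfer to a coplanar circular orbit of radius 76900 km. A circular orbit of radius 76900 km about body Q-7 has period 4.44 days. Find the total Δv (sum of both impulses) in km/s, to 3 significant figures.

Δv = 1.45 km/s

From Kepler's third law T² = 4π²r³/μ at r = 76900 km, T = 4.44 days = 4.44 × 86400 s = 3.83616×10^5 s: μ = 4π²r³/T² = 1.21996×10^5 km³/s².
Semi-major axis of the transfer orbit: a_t = (14000 + 76900)/2 = 45450 km.
Circular speed at r₁: v₁ = √(μ/r₁) = √(1.21996×10^5/14000) = 2.95195 km/s.
Transfer-orbit speed at r₁ (vis-viva equation): v_p = √[μ(2/r₁ − 1/a_t)] = 3.83977 km/s.
First burn Δv₁ = |v_p − v₁| = 0.8878 km/s.
At r₂, v₂ = √(μ/r₂) = 1.25953 km/s.
Transfer-orbit speed at r₂: v_a = √[μ(2/r₂ − 1/a_t)] = 0.699047 km/s.
Second burn Δv₂ = |v₂ − v_a| = 0.5605 km/s.
Total Δv = Δv₁ + Δv₂ = 1.448 km/s.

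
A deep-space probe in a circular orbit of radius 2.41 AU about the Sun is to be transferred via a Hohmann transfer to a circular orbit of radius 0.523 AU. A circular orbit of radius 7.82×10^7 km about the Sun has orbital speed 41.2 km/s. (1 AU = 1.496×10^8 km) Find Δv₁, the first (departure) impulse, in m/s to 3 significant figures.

Δv₁ = 7730 m/s

From the circular-orbit relation v² = μ/r at r = 7.82×10^7 km: μ = v²r = (41.2)² × 7.82×10^7 = 1.32740×10^11 km³/s².
In km: r₁ = 2.41 × 1.496×10^8 = 3.60536×10^8 km; r₂ = 0.523 × 1.496×10^8 = 7.82408×10^7 km.
The Hohmann ellipse has a_t = (r₁ + r₂)/2 = 2.193884×10^8 km.
Circular speed at r = 3.60536×10^8 km: v_c = √(μ/r) = 19.188 km/s.
Vis-viva on the transfer ellipse at r = 3.60536×10^8 km gives v_t = √[μ(2/r − 1/a_t)] = 11.459 km/s.
Δv₁ = |v_t − v_c| = |11.459 − 19.188| = 7.729 km/s.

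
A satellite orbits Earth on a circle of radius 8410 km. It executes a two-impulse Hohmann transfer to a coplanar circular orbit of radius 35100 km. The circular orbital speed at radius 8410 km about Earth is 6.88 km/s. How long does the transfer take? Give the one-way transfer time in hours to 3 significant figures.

t = 4.44 hours

From the circular-orbit relation v² = μ/r at r = 8410 km: μ = v²r = (6.88)² × 8410 = 3.98082×10^5 km³/s².
The Hohmann ellipse has a_t = (r₁ + r₂)/2 = 21755 km.
Transfer time t = π√(a_t³/μ) = π√((21755)³ / 3.98082×10^5) = 15980 s.
Converting: 15980 s ÷ 3600 s/hour = 4.44 hours.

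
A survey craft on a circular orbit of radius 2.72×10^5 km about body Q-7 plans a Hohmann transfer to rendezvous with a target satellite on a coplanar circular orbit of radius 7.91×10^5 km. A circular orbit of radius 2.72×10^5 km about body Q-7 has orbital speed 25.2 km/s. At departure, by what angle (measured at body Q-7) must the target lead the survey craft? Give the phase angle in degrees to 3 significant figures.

From the circular-orbit relation v² = μ/r at r = 2.72×10^5 km: μ = v²r = (25.2)² × 2.72×10^5 = 1.72731×10^8 km³/s².
The Hohmann ellipse has a_t = (r₁ + r₂)/2 = 5.315×10^5 km.
Transfer time t = π√(a_t³/μ) = 92623 s.
The target's mean motion on its circular orbit is ω₂ = √(μ/r₂³) = 1.8682×10^-5 rad/s.
Angle swept by the target during transfer: ω₂·t = 1.7304 rad = 99.14°.
Arrival is 180° from departure on the ellipse, so φ = 180° − 99.14° = 80.9°.

φ = 80.9°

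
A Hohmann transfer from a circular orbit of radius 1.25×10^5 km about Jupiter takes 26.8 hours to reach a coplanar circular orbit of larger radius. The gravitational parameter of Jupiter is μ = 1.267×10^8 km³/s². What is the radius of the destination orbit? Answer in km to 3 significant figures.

Transfer time t = 26.8 hours = 96480 s, and t = π√(a_t³/μ).
So a_t = (μ t²/π²)^(1/3) = (1.267×10^8 × (96480)² / π²)^(1/3) = 4.9255×10^5 km.
Since a_t = (r₁ + r₂)/2, r₂ = 2a_t − r₁ = 2×4.9255×10^5 − 1.250×10^5 = 8.601×10^5 km.

r₂ = 8.60×10^5 km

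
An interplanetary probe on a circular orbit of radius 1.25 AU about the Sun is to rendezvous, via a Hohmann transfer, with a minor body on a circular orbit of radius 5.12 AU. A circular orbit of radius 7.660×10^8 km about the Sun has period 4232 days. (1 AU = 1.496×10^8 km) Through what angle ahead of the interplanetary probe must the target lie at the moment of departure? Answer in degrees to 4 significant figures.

φ = 91.69°

From Kepler's third law T² = 4π²r³/μ at r = 7.660×10^8 km, T = 4232 days = 4232 × 86400 s = 3.656448×10^8 s: μ = 4π²r³/T² = 1.32717×10^11 km³/s².
In km: r₁ = 1.25 × 1.496×10^8 = 1.870×10^8 km; r₂ = 5.12 × 1.496×10^8 = 7.65952×10^8 km.
Semi-major axis of the transfer orbit: a_t = (1.870×10^8 + 7.65952×10^8)/2 = 4.76476×10^8 km.
The half-period of the transfer ellipse is t = π√(a_t³/μ) = 8.96908×10^7 s.
The target's mean motion on its circular orbit is ω₂ = √(μ/r₂³) = 1.71855×10^-8 rad/s.
Angle swept by the target during transfer: ω₂·t = 1.54138 rad = 88.31°.
The interplanetary probe traverses 180° on the transfer ellipse, so the target must lead by 180° − 88.31° = 91.69°.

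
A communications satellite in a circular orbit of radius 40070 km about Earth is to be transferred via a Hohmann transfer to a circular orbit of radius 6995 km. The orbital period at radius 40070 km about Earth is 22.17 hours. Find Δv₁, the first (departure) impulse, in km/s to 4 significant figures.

From Kepler's third law T² = 4π²r³/μ at r = 40070 km, T = 22.17 hours = 22.17 × 3600 s = 79812 s: μ = 4π²r³/T² = 3.98732×10^5 km³/s².
The Hohmann ellipse has a_t = (r₁ + r₂)/2 = 23532.5 km.
Circular speed at r = 40070 km: v_c = √(μ/r) = 3.155 km/s.
Vis-viva on the transfer ellipse at r = 40070 km gives v_t = √[μ(2/r − 1/a_t)] = 1.720 km/s.
Δv₁ = |v_t − v_c| = |1.720 − 3.155| = 1.435 km/s.

Δv₁ = 1.435 km/s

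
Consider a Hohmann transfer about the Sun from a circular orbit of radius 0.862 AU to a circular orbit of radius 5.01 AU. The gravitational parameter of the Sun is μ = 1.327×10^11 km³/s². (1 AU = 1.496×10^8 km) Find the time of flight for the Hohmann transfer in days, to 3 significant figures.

In km: r₁ = 0.862 × 1.496×10^8 = 1.289552×10^8 km; r₂ = 5.01 × 1.496×10^8 = 7.49496×10^8 km.
Transfer-ellipse semi-major axis a_t = (r₁ + r₂)/2 = (1.289552×10^8 + 7.49496×10^8)/2 = 4.392256×10^8 km.
Transfer time t = π√(a_t³/μ) = π√((4.392256×10^8)³ / 1.327×10^11) = 7.939×10^7 s.
Converting: 7.939×10^7 s ÷ 86400 s/day = 919 days.

t = 919 days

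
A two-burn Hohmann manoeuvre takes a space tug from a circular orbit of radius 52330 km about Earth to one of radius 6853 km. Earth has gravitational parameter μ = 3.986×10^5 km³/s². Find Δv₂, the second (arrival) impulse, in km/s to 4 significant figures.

Δv₂ = 2.515 km/s

Transfer-ellipse semi-major axis a_t = (r₁ + r₂)/2 = (52330 + 6853)/2 = 29591.5 km.
On the circular orbit at r = 6853 km, v_c = √(μ/r) = 7.6266 km/s.
Transfer-orbit speed at the same r (vis-viva, a = a_t): v_t = √[μ(2/r − 1/a_t)] = 10.142 km/s.
Δv₂ = |v_t − v_c| = |10.142 − 7.6266| = 2.515 km/s.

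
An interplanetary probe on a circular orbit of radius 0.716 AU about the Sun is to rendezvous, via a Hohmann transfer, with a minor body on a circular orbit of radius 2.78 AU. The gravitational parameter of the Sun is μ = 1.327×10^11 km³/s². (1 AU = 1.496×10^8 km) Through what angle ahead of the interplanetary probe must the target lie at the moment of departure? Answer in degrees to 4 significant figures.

In km: r₁ = 0.716 × 1.496×10^8 = 1.071136×10^8 km; r₂ = 2.78 × 1.496×10^8 = 4.15888×10^8 km.
Transfer-ellipse semi-major axis a_t = (r₁ + r₂)/2 = (1.071136×10^8 + 4.15888×10^8)/2 = 2.615008×10^8 km.
The half-period of the transfer ellipse is t = π√(a_t³/μ) = 3.647×10^7 s.
Target angular speed ω₂ = √(μ/r₂³) = 4.295×10^-8 rad/s.
Angle swept by the target during transfer: ω₂·t = 1.5664 rad = 89.75°.
Arrival is 180° from departure on the ellipse, so φ = 180° − 89.75° = 90.25°.

φ = 90.25°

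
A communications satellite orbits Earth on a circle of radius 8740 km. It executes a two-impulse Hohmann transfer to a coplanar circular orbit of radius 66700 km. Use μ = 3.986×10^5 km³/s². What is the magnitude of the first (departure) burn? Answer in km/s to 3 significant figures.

Δv₁ = 2.23 km/s

Transfer-ellipse semi-major axis a_t = (r₁ + r₂)/2 = (8740 + 66700)/2 = 37720 km.
On the circular orbit at r = 8740 km, v_c = √(μ/r) = 6.753 km/s.
Transfer-orbit speed at the same r (vis-viva, a = a_t): v_t = √[μ(2/r − 1/a_t)] = 8.980 km/s.
Δv₁ = |v_t − v_c| = |8.980 − 6.753| = 2.227 km/s.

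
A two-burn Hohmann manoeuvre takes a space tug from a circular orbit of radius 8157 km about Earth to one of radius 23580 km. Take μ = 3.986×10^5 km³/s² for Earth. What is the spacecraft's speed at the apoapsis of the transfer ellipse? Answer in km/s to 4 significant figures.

The Hohmann ellipse has a_t = (r₁ + r₂)/2 = 15868.5 km.
The apoapsis of the transfer ellipse is at r = 23580 km.
Vis-viva: v = √[μ(2/r − 1/a_t)] = √[3.986×10^5 × (2/23580 − 1/15868.5)] = 2.948 km/s.

v = 2.948 km/s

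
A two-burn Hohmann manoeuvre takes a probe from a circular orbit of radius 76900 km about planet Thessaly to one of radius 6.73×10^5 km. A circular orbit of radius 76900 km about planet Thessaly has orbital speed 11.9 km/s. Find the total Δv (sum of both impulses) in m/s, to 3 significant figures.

From the circular-orbit relation v² = μ/r at r = 76900 km: μ = v²r = (11.9)² × 76900 = 1.08898×10^7 km³/s².
Semi-major axis of the transfer orbit: a_t = (76900 + 6.730×10^5)/2 = 3.7495×10^5 km.
Circular speed at r₁: v₁ = √(μ/r₁) = √(1.08898×10^7/76900) = 11.900 km/s.
Transfer-orbit speed at r₁ (vis-viva equation): v_p = √[μ(2/r₁ − 1/a_t)] = 15.943 km/s.
First burn Δv₁ = |v_p − v₁| = 4.043 km/s.
At r₂, v₂ = √(μ/r₂) = 4.023 km/s.
Transfer-orbit speed at r₂: v_a = √[μ(2/r₂ − 1/a_t)] = 1.822 km/s.
Second burn Δv₂ = |v₂ − v_a| = 2.201 km/s.
Δv = Δv₁ + Δv₂ = 4.043 + 2.201 = 6.244 km/s.

Δv = 6240 m/s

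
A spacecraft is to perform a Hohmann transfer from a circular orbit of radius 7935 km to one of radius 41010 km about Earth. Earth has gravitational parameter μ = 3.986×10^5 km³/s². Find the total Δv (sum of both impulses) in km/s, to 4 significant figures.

The Hohmann ellipse has a_t = (r₁ + r₂)/2 = 24472.5 km.
Circular speed at r₁: v₁ = √(μ/r₁) = √(3.986×10^5/7935) = 7.0875 km/s.
On the transfer ellipse at r₁, v² = μ(2/r − 1/a) gives v_p = √[μ(2/r₁ − 1/a_t)] = 9.1749 km/s.
First burn Δv₁ = |v_p − v₁| = 2.0874 km/s.
Circular speed at r₂: v₂ = √(μ/r₂) = 3.1176 km/s.
Transfer-orbit speed at r₂: v_a = √[μ(2/r₂ − 1/a_t)] = 1.7752 km/s.
Second burn Δv₂ = |v₂ − v_a| = 1.3424 km/s.
Total Δv = Δv₁ + Δv₂ = 3.430 km/s.

Δv = 3.430 km/s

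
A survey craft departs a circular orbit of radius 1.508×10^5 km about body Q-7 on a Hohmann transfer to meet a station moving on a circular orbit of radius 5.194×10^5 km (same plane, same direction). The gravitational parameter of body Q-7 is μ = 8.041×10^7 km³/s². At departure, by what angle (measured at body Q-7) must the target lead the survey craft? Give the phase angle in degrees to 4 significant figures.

Transfer-ellipse semi-major axis a_t = (r₁ + r₂)/2 = (1.508×10^5 + 5.194×10^5)/2 = 3.351×10^5 km.
The half-period of the transfer ellipse is t = π√(a_t³/μ) = 67960 s.
Target angular speed ω₂ = √(μ/r₂³) = 2.396×10^-5 rad/s.
Angle swept by the target during transfer: ω₂·t = 1.628 rad = 93.28°.
Arrival is 180° from departure on the ellipse, so φ = 180° − 93.28° = 86.72°.

φ = 86.72°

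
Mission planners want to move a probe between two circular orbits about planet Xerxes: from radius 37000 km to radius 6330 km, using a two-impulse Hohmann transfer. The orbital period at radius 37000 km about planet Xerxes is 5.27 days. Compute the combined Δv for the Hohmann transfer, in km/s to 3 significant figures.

Δv = 0.613 km/s

From Kepler's third law T² = 4π²r³/μ at r = 37000 km, T = 5.27 days = 5.27 × 86400 s = 4.55328×10^5 s: μ = 4π²r³/T² = 9645.31 km³/s².
Transfer-ellipse semi-major axis a_t = (r₁ + r₂)/2 = (37000 + 6330)/2 = 21665 km.
At r₁ the circular-orbit speed is v₁ = √(μ/r₁) = 0.5106 km/s.
On the transfer ellipse at r₁, vis-viva equation gives v_a = √[μ(2/r₁ − 1/a_t)] = 0.2760 km/s.
First burn Δv₁ = |v_a − v₁| = 0.2346 km/s.
At r₂, v₂ = √(μ/r₂) = 1.2344 km/s.
Transfer-orbit speed at r₂: v_p = √[μ(2/r₂ − 1/a_t)] = 1.6132 km/s.
Second burn Δv₂ = |v₂ − v_p| = 0.3788 km/s.
Total Δv = Δv₁ + Δv₂ = 0.6134 km/s.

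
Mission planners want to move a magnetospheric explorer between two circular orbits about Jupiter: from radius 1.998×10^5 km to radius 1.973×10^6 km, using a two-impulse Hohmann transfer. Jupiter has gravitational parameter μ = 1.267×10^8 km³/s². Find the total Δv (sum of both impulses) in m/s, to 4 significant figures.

The Hohmann ellipse has a_t = (r₁ + r₂)/2 = 1.0864×10^6 km.
At r₁ the circular-orbit speed is v₁ = √(μ/r₁) = 25.182 km/s.
Transfer-orbit speed at r₁ (vis-viva): v_p = √[μ(2/r₁ − 1/a_t)] = 33.936 km/s.
First burn Δv₁ = |v_p − v₁| = 8.754 km/s.
Circular speed at r₂: v₂ = √(μ/r₂) = 8.014 km/s.
Transfer-orbit speed at r₂: v_a = √[μ(2/r₂ − 1/a_t)] = 3.437 km/s.
Second burn Δv₂ = |v₂ − v_a| = 4.577 km/s.
Total Δv = Δv₁ + Δv₂ = 13.33 km/s.

Δv = 13330 m/s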